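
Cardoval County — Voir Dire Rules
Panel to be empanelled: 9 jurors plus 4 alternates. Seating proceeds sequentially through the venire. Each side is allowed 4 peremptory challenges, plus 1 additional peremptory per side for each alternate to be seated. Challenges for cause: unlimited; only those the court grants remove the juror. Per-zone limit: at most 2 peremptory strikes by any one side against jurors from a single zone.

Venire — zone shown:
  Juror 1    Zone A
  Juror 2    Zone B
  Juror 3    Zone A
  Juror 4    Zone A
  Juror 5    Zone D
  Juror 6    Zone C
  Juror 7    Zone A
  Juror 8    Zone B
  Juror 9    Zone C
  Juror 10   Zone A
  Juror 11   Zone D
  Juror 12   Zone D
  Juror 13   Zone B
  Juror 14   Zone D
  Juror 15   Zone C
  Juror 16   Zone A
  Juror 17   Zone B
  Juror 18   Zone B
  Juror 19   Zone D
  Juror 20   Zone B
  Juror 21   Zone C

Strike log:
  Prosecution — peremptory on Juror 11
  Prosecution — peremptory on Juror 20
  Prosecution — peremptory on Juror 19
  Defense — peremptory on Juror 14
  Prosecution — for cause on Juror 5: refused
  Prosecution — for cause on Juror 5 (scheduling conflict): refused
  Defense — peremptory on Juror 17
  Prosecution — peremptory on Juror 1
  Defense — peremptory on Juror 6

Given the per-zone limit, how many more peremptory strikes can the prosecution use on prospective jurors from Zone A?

Prosecution peremptories so far: #11, #20, #19, #1 — 4 of 8 used, 4 left overall.
Against Zone A: #1 — 1 used; per-zone cap 2 leaves 1.
Binding limit: min(4, 1) = 1.

1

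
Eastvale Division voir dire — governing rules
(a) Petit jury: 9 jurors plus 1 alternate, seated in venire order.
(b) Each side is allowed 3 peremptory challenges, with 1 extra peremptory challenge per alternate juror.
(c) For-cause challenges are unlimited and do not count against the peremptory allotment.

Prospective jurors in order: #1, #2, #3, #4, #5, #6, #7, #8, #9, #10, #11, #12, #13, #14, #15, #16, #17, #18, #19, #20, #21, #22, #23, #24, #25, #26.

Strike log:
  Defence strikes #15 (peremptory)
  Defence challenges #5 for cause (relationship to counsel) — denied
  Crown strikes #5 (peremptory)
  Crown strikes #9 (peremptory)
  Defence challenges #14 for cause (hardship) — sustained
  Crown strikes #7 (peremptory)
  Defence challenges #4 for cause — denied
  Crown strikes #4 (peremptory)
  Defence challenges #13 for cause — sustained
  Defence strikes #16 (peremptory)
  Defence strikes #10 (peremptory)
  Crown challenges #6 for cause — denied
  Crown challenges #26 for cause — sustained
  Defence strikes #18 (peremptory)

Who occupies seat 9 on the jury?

Removed: #4, #5, #7, #9, #10, #13, #14, #15, #16, #18, #26. (#6 stays — for-cause denied.)
Filling seats in venire order through position 9: #1, #2, #3, #6, #8, #11, #12, #17, #19.
So seat 9 is #19.

19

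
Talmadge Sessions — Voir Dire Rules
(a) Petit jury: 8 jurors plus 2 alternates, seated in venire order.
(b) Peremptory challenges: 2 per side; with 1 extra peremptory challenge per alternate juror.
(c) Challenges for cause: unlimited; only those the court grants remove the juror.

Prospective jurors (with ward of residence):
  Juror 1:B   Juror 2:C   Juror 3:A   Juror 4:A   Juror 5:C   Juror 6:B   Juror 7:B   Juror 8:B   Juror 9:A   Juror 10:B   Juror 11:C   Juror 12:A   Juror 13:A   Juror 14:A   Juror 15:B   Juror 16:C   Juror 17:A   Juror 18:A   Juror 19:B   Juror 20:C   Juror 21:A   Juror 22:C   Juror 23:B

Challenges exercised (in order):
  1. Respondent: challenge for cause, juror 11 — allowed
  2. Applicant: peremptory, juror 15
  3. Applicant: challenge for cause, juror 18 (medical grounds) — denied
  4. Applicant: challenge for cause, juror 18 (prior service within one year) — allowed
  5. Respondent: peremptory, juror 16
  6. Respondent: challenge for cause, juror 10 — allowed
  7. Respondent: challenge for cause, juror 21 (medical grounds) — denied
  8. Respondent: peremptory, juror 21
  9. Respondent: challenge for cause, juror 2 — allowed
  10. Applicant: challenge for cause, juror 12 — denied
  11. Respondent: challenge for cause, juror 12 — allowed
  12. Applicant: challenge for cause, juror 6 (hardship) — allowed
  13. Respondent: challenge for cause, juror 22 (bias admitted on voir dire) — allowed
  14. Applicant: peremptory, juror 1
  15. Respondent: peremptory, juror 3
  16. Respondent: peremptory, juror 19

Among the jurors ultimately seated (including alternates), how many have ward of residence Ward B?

3

Removed: #1, #2, #3, #6, #10, #11, #12, #15, #16, #18, #19, #21, #22.
Seated (10 incl. alternates): #4, #5, #7, #8, #9, #13, #14, #17, #20, #23.
Of those, in Ward B: #7, #8, #23 → 3.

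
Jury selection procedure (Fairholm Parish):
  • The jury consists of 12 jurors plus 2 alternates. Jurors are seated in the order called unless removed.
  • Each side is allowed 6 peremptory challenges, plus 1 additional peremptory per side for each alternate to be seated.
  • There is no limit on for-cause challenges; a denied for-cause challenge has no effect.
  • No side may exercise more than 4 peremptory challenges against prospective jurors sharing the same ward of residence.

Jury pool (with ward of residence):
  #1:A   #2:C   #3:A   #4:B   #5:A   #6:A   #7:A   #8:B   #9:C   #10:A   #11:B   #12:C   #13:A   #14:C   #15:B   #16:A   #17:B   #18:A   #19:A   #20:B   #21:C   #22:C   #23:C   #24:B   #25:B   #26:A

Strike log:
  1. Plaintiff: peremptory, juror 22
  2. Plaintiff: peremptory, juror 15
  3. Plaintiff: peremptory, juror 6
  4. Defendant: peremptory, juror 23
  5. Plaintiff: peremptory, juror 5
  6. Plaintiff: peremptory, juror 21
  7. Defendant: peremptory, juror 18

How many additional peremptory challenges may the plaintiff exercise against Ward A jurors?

Plaintiff peremptories so far: #22, #15, #6, #5, #21 — 5 of 8 used, 3 left overall.
Against Ward A: #6, #5 — 2 used; per-ward cap 4 leaves 2.
Binding limit: min(3, 2) = 2.

2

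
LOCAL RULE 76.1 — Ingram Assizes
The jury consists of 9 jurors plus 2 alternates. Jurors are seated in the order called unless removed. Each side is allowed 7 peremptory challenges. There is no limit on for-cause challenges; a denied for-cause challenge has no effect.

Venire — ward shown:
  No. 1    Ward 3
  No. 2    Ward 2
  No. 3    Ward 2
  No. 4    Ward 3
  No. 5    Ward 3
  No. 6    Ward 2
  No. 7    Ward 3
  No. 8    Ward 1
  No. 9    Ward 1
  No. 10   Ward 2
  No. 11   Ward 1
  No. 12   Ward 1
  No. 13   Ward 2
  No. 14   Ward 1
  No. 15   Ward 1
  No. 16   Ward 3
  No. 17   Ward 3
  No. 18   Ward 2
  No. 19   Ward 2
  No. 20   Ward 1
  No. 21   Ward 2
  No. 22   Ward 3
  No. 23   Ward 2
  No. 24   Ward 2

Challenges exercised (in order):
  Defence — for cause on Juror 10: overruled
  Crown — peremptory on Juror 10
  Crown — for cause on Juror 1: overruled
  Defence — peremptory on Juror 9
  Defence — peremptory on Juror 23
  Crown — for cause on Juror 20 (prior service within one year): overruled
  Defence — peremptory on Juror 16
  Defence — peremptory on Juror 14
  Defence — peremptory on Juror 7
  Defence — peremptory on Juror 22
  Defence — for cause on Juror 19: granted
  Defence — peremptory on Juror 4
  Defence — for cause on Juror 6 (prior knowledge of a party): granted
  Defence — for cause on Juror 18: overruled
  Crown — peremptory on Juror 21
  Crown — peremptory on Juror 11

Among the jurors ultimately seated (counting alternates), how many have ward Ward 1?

Removed: #4, #6, #7, #9, #10, #11, #14, #16, #19, #21, #22, #23.
Seated (11 incl. alternates): #1, #2, #3, #5, #8, #12, #13, #15, #17, #18, #20.
Of those, in Ward 1: #8, #12, #15, #20 → 4.

4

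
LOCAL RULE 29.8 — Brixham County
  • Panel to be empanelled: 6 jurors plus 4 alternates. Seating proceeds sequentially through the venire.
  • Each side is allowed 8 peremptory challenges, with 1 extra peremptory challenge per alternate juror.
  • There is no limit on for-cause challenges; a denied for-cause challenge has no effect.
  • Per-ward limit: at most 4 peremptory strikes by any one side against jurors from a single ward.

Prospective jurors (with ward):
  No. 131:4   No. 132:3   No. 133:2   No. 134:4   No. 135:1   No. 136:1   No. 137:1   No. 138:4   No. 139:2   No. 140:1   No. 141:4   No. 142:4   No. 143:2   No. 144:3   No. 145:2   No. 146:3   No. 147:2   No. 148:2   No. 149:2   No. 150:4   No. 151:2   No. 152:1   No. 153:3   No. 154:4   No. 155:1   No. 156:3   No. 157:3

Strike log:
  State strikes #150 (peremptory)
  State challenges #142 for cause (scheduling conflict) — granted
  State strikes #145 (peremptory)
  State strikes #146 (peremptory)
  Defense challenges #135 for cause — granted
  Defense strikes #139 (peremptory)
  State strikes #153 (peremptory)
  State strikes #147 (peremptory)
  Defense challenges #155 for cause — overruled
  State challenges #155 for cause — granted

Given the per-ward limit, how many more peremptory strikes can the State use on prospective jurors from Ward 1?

4

State peremptories so far: #150, #145, #146, #153, #147 — 5 of 12 used, 7 left overall.
Against Ward 1: none yet — per-ward cap 4 leaves 4.
Binding limit: min(7, 4) = 4.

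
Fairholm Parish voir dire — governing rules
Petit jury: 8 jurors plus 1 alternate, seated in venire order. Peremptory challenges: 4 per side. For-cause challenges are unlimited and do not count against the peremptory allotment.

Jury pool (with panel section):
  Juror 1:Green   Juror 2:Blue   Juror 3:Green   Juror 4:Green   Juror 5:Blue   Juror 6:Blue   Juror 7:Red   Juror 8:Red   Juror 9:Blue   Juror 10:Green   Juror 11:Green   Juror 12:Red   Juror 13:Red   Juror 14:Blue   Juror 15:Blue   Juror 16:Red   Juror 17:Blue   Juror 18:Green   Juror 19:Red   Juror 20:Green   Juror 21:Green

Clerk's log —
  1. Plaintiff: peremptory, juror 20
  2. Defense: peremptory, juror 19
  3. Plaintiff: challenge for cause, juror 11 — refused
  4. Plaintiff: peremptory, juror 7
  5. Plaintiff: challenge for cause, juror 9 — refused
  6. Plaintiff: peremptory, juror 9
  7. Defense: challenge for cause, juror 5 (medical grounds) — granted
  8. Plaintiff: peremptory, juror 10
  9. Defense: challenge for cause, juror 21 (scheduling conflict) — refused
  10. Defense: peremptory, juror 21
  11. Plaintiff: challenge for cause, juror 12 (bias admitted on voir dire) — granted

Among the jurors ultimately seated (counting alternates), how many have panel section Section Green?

4

Removed: #5, #7, #9, #10, #12, #19, #20, #21.
Seated (9 incl. alternates): #1, #2, #3, #4, #6, #8, #11, #13, #14.
Of those, in Section Green: #1, #3, #4, #11 → 4.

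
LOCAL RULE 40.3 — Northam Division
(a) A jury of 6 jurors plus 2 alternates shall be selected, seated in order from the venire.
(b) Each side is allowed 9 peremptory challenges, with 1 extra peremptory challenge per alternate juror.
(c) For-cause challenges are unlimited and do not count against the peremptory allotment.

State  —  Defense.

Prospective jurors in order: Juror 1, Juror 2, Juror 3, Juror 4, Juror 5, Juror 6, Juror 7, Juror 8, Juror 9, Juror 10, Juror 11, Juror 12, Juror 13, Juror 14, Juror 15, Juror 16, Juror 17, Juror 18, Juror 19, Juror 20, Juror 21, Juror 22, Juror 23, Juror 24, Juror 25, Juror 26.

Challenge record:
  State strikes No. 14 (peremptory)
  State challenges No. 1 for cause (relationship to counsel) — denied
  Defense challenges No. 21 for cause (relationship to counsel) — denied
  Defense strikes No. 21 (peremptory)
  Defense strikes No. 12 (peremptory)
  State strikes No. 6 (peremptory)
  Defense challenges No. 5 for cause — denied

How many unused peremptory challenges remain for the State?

9

State allotment: 9 base + 1 × 2 alternates = 11.
State peremptories used: #14, #6 — 2 (the for-cause on #1 doesn't count).
Remaining: 11 − 2 = 9.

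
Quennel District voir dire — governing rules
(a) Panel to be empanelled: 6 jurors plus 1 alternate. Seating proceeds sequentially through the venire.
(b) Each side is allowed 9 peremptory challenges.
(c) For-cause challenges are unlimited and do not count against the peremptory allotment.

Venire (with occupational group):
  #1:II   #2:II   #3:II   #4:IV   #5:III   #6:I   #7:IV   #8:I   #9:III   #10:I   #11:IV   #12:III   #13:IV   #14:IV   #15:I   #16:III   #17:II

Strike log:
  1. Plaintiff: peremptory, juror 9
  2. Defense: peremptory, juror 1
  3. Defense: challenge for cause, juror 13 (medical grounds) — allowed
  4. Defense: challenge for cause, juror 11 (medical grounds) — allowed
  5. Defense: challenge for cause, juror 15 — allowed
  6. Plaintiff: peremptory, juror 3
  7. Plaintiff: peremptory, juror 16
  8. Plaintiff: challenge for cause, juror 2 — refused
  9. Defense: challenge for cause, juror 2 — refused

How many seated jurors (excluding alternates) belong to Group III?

Removed: #1, #3, #9, #11, #13, #15, #16.
Seated jurors 1–6: #2, #4, #5, #6, #7, #8 (alternates #10 not counted).
Of those, in Group III: #5 → 1.

1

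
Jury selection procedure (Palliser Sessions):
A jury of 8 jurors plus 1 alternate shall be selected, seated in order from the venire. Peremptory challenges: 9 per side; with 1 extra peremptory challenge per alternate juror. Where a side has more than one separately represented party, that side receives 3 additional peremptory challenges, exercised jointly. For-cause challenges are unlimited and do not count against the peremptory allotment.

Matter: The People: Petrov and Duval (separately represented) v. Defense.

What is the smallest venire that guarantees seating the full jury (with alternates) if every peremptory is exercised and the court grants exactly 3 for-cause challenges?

35

Seats to fill: 8 + 1 alternates = 9.
Peremptories — The People: 9 + 1×1 + 3 = 13; Defense: 9 + 1×1 = 10; total 23.
For-cause removals: 3.
Minimum venire: 9 + 23 + 3 = 35.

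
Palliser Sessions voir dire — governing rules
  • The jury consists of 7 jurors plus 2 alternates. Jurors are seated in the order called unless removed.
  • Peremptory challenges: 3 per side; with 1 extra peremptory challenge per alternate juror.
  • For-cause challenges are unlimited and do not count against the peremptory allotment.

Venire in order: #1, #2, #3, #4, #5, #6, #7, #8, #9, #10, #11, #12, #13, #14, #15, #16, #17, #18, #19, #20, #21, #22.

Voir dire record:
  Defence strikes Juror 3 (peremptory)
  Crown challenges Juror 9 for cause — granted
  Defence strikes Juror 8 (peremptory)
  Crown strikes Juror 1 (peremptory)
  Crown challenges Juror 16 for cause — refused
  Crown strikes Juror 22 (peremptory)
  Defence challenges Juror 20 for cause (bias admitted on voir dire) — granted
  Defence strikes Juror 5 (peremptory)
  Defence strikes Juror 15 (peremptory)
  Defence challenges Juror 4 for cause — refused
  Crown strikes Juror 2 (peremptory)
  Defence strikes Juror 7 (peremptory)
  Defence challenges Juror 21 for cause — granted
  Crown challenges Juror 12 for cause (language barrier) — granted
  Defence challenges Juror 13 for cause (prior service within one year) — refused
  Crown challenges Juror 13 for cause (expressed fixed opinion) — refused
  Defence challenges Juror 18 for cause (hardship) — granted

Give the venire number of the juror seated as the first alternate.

17

Removed: #1, #2, #3, #5, #7, #8, #9, #12, #15, #18, #20, #21, #22. (#4, #13, #16 stay — for-cause denied.)
Filling seats in venire order through position 8: #4, #6, #10, #11, #13, #14, #16, #17.
So alternate 1 is #17.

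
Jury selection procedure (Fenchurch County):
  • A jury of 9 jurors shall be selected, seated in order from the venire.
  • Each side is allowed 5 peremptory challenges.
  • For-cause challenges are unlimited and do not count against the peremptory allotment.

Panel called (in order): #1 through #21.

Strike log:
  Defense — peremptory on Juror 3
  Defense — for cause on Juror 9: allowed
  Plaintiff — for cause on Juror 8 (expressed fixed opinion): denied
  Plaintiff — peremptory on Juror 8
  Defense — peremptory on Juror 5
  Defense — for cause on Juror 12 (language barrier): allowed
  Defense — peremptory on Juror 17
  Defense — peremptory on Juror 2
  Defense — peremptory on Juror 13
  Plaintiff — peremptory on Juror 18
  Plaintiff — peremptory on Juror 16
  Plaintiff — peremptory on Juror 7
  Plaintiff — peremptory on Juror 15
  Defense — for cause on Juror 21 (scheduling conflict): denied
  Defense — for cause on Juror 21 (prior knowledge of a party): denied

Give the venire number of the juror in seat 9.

21

Removed: #2, #3, #5, #7, #8, #9, #12, #13, #15, #16, #17, #18. (#21 stays — for-cause denied.)
Seating in order: seats 1–9 → #1, #4, #6, #10, #11, #14, #19, #20, #21.
So seat 9 is #21.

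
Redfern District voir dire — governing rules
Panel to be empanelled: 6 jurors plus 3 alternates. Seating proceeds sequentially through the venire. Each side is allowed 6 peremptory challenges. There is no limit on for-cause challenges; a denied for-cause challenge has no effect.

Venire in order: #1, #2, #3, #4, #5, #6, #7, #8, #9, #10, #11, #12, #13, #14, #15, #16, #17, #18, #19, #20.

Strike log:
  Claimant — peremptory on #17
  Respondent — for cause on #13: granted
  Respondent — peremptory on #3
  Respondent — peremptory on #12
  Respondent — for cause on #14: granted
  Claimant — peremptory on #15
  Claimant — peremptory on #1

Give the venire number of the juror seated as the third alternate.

11

Removed: #1, #3, #12, #13, #14, #15, #17.
Filling seats in venire order through position 9: #2, #4, #5, #6, #7, #8, #9, #10, #11.
So alternate 3 is #11.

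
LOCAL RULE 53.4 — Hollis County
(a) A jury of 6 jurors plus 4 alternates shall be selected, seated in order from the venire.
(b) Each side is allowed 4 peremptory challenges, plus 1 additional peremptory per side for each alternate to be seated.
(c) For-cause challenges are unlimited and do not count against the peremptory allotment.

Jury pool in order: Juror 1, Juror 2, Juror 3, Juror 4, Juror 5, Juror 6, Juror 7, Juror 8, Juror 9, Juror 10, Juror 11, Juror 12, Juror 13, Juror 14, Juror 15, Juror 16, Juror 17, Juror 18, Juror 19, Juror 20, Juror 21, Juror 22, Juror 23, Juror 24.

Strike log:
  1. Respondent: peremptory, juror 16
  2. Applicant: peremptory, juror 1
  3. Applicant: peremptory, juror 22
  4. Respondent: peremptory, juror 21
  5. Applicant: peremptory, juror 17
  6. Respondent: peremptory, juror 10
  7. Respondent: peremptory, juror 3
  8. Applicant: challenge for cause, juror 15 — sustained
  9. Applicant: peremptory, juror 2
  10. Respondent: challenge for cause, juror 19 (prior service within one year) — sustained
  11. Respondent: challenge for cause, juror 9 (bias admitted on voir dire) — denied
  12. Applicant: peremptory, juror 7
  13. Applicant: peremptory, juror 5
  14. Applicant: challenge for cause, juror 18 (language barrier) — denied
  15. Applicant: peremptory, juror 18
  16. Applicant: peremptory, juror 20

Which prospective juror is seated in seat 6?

Removed: #1, #2, #3, #5, #7, #10, #15, #16, #17, #18, #19, #20, #21, #22. (#9 stays — for-cause denied.)
Seating in order: seats 1–6 → #4, #6, #8, #9, #11, #12; alternates → #13, #14, #23, #24.
So seat 6 is #12.

12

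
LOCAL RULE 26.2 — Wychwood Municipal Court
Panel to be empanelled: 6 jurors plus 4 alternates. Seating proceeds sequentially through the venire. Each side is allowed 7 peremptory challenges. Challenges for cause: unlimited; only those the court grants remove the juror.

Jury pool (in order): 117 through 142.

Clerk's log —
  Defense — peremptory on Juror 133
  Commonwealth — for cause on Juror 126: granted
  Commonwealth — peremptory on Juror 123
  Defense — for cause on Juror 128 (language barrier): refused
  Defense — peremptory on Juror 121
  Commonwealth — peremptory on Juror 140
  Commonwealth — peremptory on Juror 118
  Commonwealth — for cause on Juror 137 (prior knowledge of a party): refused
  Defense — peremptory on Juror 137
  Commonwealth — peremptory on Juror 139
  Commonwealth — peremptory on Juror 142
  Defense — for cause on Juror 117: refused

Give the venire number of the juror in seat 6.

125

Removed: #118, #121, #123, #126, #133, #137, #139, #140, #142. (#117, #128 stay — for-cause denied.)
Seating in order: seats 1–6 → #117, #119, #120, #122, #124, #125; alternates → #127, #128, #129, #130.
So seat 6 is #125.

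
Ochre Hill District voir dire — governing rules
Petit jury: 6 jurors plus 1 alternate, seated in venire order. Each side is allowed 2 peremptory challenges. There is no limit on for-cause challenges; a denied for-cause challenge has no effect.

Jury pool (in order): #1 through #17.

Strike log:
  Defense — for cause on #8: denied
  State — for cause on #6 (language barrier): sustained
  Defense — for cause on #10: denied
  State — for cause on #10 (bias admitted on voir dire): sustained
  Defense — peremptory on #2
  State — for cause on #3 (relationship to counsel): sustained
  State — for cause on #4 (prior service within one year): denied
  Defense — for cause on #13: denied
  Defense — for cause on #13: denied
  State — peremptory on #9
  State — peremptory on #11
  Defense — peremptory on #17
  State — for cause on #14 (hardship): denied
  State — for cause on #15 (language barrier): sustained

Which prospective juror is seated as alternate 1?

13

Removed: #2, #3, #6, #9, #10, #11, #15, #17. (#4, #8, #13, #14 stay — for-cause denied.)
Filling seats in venire order through position 7: #1, #4, #5, #7, #8, #12, #13.
So alternate 1 is #13.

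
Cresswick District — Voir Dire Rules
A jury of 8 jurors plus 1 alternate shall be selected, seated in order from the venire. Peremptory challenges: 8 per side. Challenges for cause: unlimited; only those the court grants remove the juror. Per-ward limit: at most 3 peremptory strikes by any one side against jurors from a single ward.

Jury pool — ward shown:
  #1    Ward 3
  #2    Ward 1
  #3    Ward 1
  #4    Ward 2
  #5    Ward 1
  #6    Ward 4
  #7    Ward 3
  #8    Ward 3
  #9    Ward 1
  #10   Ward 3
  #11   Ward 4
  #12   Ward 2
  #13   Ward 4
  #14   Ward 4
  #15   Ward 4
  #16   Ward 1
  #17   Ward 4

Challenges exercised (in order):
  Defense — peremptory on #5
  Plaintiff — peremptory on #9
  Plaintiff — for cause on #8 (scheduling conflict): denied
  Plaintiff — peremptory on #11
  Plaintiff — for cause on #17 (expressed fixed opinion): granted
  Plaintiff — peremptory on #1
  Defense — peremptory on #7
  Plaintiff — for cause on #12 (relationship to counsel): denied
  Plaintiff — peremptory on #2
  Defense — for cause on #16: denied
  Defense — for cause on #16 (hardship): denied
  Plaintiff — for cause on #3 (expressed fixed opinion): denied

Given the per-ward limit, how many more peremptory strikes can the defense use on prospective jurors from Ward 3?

2

Defense peremptories so far: #5, #7 — 2 of 8 used, 6 left overall.
Against Ward 3: #7 — 1 used; per-ward cap 3 leaves 2.
Binding limit: min(6, 2) = 2.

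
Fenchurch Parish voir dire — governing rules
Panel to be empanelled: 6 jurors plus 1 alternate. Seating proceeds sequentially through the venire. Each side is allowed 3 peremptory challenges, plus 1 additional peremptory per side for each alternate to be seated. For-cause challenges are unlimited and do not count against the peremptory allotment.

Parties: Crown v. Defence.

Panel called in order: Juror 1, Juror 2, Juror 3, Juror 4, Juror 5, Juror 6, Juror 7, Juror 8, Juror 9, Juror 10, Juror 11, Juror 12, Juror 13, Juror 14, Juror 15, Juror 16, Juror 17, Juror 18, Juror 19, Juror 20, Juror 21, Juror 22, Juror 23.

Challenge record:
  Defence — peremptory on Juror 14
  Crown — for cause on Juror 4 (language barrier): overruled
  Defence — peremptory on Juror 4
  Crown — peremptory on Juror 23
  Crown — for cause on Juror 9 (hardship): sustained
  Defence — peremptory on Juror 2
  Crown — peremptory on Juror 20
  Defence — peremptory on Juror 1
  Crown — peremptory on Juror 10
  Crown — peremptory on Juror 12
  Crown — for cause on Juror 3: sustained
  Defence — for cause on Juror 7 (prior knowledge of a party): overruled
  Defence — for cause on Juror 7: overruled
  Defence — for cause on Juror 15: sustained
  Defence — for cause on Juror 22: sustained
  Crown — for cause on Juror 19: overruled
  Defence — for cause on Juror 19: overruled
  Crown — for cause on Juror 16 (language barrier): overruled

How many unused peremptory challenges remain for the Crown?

0

Crown allotment: 3 base + 1 × 1 alternate = 4.
Crown peremptories used: #23, #20, #10, #12 — 4 (for-cause on #4, #9, #3, #19, #16 don't count).
Remaining: 4 − 4 = 0.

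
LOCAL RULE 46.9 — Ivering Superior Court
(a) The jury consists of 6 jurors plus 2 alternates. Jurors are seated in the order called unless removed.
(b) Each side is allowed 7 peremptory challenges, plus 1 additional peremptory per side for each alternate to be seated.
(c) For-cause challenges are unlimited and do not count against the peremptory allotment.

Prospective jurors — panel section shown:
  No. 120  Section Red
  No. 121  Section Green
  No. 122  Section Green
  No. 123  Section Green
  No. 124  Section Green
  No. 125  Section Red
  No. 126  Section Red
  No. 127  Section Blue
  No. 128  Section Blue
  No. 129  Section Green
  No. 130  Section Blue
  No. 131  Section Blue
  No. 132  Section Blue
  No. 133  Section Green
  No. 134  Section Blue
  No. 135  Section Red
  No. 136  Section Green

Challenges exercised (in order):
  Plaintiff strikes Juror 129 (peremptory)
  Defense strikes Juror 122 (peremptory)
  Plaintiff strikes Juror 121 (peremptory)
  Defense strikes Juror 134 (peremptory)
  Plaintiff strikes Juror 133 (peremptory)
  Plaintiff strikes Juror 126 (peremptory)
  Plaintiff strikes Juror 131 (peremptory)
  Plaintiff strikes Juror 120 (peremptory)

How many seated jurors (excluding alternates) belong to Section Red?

Removed: #120, #121, #122, #126, #129, #131, #133, #134.
Seated jurors 1–6: #123, #124, #125, #127, #128, #130 (alternates #132, #135 not counted).
Of those, in Section Red: #125 → 1.

1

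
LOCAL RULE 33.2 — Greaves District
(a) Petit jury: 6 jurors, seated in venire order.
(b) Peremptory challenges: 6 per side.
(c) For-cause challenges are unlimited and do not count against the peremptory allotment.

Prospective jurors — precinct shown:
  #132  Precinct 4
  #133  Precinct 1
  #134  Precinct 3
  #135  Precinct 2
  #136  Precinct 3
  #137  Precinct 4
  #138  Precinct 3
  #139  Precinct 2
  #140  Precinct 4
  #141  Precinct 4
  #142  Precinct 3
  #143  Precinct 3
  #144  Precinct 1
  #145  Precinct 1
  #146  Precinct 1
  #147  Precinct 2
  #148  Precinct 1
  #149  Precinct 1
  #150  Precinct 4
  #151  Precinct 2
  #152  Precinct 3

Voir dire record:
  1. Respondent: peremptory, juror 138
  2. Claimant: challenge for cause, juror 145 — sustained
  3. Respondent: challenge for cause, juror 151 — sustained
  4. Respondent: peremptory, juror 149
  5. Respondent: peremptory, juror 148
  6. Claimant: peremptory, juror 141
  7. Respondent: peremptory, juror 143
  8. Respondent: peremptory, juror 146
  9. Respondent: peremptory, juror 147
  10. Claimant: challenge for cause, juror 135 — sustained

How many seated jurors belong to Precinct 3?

2

Removed: #135, #138, #141, #143, #145, #146, #147, #148, #149, #151.
Seated jurors 1–6: #132, #133, #134, #136, #137, #139.
Of those, in Precinct 3: #134, #136 → 2.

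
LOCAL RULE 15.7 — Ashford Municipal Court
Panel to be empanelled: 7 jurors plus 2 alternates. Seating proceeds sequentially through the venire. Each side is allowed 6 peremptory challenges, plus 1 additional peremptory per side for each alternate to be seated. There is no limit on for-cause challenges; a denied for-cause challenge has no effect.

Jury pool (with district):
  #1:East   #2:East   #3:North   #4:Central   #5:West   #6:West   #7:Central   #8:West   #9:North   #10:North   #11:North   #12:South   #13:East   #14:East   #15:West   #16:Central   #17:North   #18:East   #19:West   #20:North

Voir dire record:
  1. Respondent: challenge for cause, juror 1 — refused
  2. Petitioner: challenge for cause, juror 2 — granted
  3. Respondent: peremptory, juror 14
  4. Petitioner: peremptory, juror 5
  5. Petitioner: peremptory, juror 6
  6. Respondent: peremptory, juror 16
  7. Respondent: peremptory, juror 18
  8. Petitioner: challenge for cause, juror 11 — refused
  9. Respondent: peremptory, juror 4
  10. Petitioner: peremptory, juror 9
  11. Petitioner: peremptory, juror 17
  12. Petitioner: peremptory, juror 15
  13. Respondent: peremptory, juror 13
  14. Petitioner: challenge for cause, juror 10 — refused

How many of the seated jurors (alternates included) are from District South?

1

Removed: #2, #4, #5, #6, #9, #13, #14, #15, #16, #17, #18.
Seated (9 incl. alternates): #1, #3, #7, #8, #10, #11, #12, #19, #20.
Of those, in District South: #12 → 1.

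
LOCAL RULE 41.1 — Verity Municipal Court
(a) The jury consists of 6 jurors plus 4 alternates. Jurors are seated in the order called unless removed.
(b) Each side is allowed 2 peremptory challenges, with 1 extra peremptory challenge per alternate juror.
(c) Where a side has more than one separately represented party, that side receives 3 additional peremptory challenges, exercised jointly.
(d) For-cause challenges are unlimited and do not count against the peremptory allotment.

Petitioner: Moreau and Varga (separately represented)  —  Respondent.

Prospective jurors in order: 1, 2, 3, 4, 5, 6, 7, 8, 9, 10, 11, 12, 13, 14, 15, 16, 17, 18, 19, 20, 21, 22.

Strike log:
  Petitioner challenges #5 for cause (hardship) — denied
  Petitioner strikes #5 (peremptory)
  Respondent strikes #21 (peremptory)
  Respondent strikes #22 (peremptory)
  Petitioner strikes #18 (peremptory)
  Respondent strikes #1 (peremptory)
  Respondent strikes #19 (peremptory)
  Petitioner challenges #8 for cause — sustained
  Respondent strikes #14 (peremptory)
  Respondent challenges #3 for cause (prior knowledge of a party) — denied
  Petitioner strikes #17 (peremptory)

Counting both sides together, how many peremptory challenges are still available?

Petitioner allotment: 2 base + 1 × 4 alternates + 3 multi-party = 9. Respondent allotment: 2 base + 1 × 4 alternates = 6.
Petitioner peremptories used: #5, #18, #17 — 3 (for-cause on #5, #8 don't count).
Respondent peremptories used: #21, #22, #1, #19, #14 — 5 (the for-cause on #3 doesn't count).
Remaining: (9 − 3) + (6 − 5) = 7.

7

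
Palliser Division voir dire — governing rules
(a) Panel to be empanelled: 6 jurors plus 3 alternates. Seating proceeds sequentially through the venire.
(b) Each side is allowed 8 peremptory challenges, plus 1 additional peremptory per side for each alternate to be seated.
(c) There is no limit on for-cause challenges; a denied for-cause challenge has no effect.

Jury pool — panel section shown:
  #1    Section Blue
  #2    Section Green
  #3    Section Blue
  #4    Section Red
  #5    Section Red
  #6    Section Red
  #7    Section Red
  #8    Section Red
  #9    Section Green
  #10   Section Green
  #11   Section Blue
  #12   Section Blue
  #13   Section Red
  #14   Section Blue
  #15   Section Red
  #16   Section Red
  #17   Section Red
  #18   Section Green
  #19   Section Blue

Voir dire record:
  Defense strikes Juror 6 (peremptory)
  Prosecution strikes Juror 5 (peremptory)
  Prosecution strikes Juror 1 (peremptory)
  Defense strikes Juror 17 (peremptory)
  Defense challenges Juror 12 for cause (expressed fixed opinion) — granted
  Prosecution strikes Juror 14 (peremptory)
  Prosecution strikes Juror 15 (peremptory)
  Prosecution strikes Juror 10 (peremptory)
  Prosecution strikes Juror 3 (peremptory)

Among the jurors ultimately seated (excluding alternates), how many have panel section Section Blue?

1

Removed: #1, #3, #5, #6, #10, #12, #14, #15, #17.
Seated jurors 1–6: #2, #4, #7, #8, #9, #11 (alternates #13, #16, #18 not counted).
Of those, in Section Blue: #11 → 1.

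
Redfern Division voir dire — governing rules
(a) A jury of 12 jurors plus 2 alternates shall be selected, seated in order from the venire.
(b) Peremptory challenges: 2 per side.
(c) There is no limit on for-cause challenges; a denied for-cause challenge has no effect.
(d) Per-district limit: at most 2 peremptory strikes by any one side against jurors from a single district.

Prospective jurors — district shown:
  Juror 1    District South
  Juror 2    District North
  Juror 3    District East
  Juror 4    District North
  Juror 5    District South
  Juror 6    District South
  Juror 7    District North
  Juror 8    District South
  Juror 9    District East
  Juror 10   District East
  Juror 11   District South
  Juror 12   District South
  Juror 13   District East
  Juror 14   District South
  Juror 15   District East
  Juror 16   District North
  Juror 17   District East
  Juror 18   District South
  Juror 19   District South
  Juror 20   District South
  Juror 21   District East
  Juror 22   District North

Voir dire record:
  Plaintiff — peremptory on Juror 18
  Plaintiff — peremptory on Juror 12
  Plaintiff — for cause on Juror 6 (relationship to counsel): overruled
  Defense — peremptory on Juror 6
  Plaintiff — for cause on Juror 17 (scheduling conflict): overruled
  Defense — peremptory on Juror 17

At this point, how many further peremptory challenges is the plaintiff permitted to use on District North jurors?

0

Plaintiff peremptories so far: #18, #12 — 2 of 2 used, 0 left overall.
Against District North: none yet — per-district cap 2 leaves 2.
Binding limit: min(0, 2) = 0.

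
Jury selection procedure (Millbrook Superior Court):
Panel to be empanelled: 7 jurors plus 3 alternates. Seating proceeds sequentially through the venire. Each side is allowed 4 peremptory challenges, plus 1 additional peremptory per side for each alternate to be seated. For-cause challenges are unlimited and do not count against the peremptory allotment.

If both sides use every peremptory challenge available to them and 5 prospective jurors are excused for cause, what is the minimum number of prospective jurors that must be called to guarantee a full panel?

29

Seats to fill: 7 + 3 alternates = 10.
Peremptories: 4 + 1×3 = 7 per side × 2 sides = 14.
For-cause removals: 5.
Minimum venire: 10 + 14 + 5 = 29.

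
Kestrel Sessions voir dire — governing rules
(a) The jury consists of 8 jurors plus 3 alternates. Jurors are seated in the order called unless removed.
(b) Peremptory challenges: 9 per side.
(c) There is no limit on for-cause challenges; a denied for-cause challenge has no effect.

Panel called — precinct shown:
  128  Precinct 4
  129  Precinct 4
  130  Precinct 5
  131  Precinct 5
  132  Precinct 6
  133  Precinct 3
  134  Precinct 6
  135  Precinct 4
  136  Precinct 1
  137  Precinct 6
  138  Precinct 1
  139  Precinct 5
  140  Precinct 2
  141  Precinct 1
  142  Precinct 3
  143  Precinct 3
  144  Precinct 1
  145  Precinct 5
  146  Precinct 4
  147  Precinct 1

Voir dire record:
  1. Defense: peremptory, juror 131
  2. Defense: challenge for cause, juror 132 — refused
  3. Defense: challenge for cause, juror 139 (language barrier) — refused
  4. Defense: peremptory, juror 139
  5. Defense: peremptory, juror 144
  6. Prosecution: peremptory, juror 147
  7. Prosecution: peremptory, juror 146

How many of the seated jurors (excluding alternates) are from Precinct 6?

2

Removed: #131, #139, #144, #146, #147.
Seated jurors 1–8: #128, #129, #130, #132, #133, #134, #135, #136 (alternates #137, #138, #140 not counted).
Of those, in Precinct 6: #132, #134 → 2.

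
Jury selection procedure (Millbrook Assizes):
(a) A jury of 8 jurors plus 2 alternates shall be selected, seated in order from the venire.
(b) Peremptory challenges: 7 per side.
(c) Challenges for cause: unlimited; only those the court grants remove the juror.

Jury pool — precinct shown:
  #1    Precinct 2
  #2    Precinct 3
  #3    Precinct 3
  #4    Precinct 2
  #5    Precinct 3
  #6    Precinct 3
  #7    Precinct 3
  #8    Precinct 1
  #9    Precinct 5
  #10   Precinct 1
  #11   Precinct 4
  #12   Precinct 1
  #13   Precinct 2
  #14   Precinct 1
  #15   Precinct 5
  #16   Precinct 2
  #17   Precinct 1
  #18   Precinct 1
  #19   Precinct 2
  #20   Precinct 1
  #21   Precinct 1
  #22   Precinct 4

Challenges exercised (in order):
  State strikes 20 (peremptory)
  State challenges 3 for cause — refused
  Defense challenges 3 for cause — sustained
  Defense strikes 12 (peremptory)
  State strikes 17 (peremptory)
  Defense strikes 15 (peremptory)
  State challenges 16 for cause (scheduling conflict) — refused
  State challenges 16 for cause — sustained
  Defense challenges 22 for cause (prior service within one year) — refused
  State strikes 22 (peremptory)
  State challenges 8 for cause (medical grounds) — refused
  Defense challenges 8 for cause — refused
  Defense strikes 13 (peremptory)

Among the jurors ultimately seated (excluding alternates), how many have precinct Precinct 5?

Removed: #3, #12, #13, #15, #16, #17, #20, #22.
Seated jurors 1–8: #1, #2, #4, #5, #6, #7, #8, #9 (alternates #10, #11 not counted).
Of those, in Precinct 5: #9 → 1.

1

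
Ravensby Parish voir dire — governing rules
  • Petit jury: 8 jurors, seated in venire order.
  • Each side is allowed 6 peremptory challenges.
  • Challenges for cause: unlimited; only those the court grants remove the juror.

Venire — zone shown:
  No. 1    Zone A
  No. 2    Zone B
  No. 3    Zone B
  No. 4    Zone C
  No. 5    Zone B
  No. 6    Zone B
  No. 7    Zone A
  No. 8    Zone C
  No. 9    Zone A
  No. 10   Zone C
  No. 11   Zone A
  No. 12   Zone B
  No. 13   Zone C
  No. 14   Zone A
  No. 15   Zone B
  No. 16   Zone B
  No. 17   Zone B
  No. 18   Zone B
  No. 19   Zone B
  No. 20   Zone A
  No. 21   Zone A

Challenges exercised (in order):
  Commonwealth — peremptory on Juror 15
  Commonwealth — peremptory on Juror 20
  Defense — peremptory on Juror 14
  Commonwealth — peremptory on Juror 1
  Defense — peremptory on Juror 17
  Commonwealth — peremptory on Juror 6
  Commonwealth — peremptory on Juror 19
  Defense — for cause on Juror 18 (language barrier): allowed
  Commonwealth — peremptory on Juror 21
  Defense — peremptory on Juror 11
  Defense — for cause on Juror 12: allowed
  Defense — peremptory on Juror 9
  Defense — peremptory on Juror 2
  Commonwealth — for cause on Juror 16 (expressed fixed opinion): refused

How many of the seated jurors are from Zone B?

Removed: #1, #2, #6, #9, #11, #12, #14, #15, #17, #18, #19, #20, #21.
Seated jurors 1–8: #3, #4, #5, #7, #8, #10, #13, #16.
Of those, in Zone B: #3, #5, #16 → 3.

3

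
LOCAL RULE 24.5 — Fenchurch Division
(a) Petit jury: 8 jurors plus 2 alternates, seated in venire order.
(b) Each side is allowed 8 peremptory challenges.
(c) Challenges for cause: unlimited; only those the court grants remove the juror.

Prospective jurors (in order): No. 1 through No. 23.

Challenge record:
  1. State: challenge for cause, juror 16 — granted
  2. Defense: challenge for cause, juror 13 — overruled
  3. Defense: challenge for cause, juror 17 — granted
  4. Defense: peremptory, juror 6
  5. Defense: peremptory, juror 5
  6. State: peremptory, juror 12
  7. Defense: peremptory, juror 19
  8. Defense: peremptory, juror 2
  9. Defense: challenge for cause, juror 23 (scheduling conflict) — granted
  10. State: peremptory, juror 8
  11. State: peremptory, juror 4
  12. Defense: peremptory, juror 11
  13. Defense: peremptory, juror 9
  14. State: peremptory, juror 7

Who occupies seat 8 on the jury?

20

Removed: #2, #4, #5, #6, #7, #8, #9, #11, #12, #16, #17, #19, #23. (#13 stays — for-cause denied.)
Seating in order: seats 1–8 → #1, #3, #10, #13, #14, #15, #18, #20; alternates → #21, #22.
So seat 8 is #20.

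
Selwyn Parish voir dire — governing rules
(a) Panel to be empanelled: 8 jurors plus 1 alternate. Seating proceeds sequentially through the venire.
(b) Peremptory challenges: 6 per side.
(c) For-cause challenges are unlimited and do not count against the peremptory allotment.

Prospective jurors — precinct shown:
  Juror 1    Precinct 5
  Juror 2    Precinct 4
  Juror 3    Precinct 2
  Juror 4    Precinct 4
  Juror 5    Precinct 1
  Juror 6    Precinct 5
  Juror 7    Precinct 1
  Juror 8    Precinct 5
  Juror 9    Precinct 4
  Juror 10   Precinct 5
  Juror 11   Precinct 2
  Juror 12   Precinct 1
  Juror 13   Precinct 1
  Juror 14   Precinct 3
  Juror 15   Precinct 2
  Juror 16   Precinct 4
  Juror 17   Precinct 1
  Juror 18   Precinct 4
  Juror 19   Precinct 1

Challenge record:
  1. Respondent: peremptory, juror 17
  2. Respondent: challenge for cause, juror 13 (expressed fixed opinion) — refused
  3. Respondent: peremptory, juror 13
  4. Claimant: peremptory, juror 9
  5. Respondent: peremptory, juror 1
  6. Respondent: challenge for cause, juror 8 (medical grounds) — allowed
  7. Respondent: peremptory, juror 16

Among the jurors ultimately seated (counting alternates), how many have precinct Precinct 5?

2

Removed: #1, #8, #9, #13, #16, #17.
Seated (9 incl. alternates): #2, #3, #4, #5, #6, #7, #10, #11, #12.
Of those, in Precinct 5: #6, #10 → 2.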